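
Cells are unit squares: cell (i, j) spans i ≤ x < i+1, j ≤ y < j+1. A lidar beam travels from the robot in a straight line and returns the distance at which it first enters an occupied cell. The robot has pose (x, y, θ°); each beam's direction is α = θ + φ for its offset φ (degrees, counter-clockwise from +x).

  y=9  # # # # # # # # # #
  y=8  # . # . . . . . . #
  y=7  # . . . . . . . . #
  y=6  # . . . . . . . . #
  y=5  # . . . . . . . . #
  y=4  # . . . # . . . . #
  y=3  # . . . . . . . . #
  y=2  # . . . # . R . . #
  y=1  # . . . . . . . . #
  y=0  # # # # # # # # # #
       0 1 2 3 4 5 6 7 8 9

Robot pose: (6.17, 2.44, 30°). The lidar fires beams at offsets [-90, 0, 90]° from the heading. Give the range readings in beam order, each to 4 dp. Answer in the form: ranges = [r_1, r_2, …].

ranges = [1.6628, 3.2678, 2.3400]

beam 1: φ=-90°, α=300°
  direction (0.5000, -0.8660); cell (6,2); t to first gridline: x 1.6600, y 0.5081 (then +2.0000 / +1.1547)
    (6,1) via y @ 0.5081
    (7,1) via x @ 1.6600
    (7,0) via y @ 1.6628  # hit
  → r_1 = 1.6628
beam 2: φ=0°, α=30°
  direction (0.8660, 0.5000); cell (6,2); t to first gridline: x 0.9584, y 1.1200 (then +1.1547 / +2.0000)
    (7,2) via x @ 0.9584
    (7,3) via y @ 1.1200
    (8,3) via x @ 2.1131
    (8,4) via y @ 3.1200
    (9,4) via x @ 3.2678  # hit
  → r_2 = 3.2678
beam 3: φ=90°, α=120°
  direction (-0.5000, 0.8660); cell (6,2); t to first gridline: x 0.3400, y 0.6466 (then +2.0000 / +1.1547)
    (5,2) via x @ 0.3400
    (5,3) via y @ 0.6466
    (5,4) via y @ 1.8013
    (4,4) via x @ 2.3400  # hit
  → r_3 = 2.3400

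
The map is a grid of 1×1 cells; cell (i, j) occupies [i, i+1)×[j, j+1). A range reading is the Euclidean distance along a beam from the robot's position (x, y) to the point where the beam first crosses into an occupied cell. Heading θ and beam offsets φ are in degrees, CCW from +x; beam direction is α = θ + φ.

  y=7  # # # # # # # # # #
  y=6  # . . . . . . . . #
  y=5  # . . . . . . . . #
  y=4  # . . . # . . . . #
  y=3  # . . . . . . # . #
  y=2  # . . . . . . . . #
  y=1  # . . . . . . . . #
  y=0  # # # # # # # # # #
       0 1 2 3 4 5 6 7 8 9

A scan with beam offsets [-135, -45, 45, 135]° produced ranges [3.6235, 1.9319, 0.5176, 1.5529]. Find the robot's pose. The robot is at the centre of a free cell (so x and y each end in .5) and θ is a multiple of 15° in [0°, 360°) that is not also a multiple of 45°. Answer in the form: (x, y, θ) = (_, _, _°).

Candidates: 46 free-cell centres × 16 headings = 736 poses. Raycast each; keep the one whose scan matches to 4 dp.
  (4.5, 2.5, 345°): beam 1 = 3.0000 ≠ 3.6235 ✗
  (5.5, 4.5, 210°): beam 1 = 2.5882 ≠ 3.6235 ✗
  (5.5, 6.5, 60°): beam 1 = 5.6940 ≠ 3.6235 ✗
  (2.5, 4.5, 150°): beam 1 = 1.5529 ≠ 3.6235 ✗
  …
  (8.5, 5.5, 330°): r_1=3.6235, r_2=1.9319, r_3=0.5176, r_4=1.5529 — all match ✓
No second candidate reproduces the full scan.

(x, y, θ) = (8.5, 5.5, 330°)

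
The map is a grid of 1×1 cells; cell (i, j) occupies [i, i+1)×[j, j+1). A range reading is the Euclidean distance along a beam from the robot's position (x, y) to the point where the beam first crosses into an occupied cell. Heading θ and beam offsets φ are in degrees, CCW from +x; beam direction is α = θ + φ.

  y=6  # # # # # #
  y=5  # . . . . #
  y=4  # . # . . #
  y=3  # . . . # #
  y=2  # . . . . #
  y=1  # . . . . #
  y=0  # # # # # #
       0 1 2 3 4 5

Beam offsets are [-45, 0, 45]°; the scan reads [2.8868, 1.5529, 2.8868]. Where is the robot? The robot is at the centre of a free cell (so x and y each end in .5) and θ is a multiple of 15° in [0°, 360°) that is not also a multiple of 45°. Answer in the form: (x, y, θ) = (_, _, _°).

(x, y, θ) = (2.5, 3.5, 345°)

Enumerate (i+0.5, j+0.5, θ) over the 18 free cells and 16 admissible headings. For each, cast all 3 beams and compare to the given ranges.
  (2.5, 5.5, 150°): beam 1 = 0.5176 ≠ 2.8868 ✗
  (1.5, 3.5, 165°): beam 1 = 1.0000 ≠ 2.8868 ✗
  (1.5, 3.5, 120°): beam 1 = 2.5882 ≠ 2.8868 ✗
  …
  (2.5, 3.5, 345°): r_1=2.8868, r_2=1.5529, r_3=2.8868 — all match ✓
Unique over the lattice → pose = (2.5, 3.5, 345°).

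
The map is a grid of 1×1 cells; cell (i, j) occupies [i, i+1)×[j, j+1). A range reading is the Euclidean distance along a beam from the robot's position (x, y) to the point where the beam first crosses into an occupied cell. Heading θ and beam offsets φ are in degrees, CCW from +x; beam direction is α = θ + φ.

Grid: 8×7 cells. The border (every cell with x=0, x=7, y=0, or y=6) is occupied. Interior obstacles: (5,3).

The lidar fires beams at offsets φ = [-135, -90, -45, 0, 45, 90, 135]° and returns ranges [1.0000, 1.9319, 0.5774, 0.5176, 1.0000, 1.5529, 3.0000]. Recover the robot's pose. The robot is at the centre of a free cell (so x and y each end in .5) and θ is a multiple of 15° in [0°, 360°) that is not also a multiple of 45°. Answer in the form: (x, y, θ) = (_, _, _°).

(x, y, θ) = (6.5, 4.5, 15°)

Enumerate (i+0.5, j+0.5, θ) over the 29 free cells and 16 admissible headings. For each, cast all 7 beams and compare to the given ranges.
  (3.5, 2.5, 330°): beam 1 = 2.5882 ≠ 1.0000 ✗
  (5.5, 2.5, 285°): beam 1 = 5.1962 ≠ 1.0000 ✗
  (6.5, 2.5, 75°): beam 2 = 0.5176 ≠ 1.9319 ✗
  (1.5, 4.5, 345°): beam 1 = 0.5774 ≠ 1.0000 ✗
  …
  (6.5, 4.5, 15°): r_1=1.0000, r_2=1.9319, r_3=0.5774, r_4=0.5176, r_5=1.0000, r_6=1.5529, r_7=3.0000 — all match ✓
No second candidate reproduces the full scan.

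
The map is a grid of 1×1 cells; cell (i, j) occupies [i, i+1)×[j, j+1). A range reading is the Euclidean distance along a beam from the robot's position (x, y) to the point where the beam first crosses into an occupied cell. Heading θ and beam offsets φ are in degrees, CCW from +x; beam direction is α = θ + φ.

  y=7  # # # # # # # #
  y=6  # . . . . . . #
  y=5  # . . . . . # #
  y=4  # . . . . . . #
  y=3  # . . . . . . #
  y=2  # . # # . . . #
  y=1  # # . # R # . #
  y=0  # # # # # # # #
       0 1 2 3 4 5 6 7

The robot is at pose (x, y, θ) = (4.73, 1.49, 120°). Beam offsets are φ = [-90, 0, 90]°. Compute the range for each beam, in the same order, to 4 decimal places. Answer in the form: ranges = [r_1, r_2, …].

ranges = [0.3118, 1.4600, 0.8429]

beam 1: φ=-90°, α=30°
  d=(0.8660,0.5000)  start (4,1)  tX=0.3118 tY=1.0200  stride 1/|dx|=1.1547 1/|dy|=2.0000
    cross x-line → (5,1), t=0.3118 (wall)
  → r_1 = 0.3118
beam 2: φ=0°, α=120°
  d=(-0.5000,0.8660)  start (4,1)  tX=1.4600 tY=0.5889  stride 1/|dx|=2.0000 1/|dy|=1.1547
    cross y-line → (4,2), t=0.5889
    cross x-line → (3,2), t=1.4600 (wall)
  → r_2 = 1.4600
beam 3: φ=90°, α=210°
  d=(-0.8660,-0.5000)  start (4,1)  tX=0.8429 tY=0.9800  stride 1/|dx|=1.1547 1/|dy|=2.0000
    cross x-line → (3,1), t=0.8429 (wall)
  → r_3 = 0.8429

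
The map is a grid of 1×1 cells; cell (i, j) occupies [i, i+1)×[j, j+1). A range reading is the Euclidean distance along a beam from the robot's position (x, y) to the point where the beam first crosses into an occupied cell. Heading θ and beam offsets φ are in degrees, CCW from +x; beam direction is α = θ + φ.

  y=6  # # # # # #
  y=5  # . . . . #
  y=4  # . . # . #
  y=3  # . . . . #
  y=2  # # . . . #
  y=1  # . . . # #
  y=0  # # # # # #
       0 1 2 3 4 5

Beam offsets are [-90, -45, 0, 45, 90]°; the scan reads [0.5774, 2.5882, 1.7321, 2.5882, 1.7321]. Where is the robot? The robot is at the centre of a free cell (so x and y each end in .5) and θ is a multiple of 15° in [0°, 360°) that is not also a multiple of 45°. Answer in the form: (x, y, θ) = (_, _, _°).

(x, y, θ) = (3.5, 3.5, 210°)

The pose lattice has 17·16 = 272 candidates. Test each by forward raycasting.
  (1.5, 3.5, 255°): beam 1 = 0.5176 ≠ 0.5774 ✗
  (4.5, 3.5, 240°): beam 1 = 1.0000 ≠ 0.5774 ✗
  (3.5, 1.5, 75°): beam 1 = 0.5176 ≠ 0.5774 ✗
  (1.5, 3.5, 285°): beam 1 = 0.5176 ≠ 0.5774 ✗
  …
  (3.5, 3.5, 210°): r_1=0.5774, r_2=2.5882, r_3=1.7321, r_4=2.5882, r_5=1.7321 — all match ✓
Unique over the lattice → pose = (3.5, 3.5, 210°).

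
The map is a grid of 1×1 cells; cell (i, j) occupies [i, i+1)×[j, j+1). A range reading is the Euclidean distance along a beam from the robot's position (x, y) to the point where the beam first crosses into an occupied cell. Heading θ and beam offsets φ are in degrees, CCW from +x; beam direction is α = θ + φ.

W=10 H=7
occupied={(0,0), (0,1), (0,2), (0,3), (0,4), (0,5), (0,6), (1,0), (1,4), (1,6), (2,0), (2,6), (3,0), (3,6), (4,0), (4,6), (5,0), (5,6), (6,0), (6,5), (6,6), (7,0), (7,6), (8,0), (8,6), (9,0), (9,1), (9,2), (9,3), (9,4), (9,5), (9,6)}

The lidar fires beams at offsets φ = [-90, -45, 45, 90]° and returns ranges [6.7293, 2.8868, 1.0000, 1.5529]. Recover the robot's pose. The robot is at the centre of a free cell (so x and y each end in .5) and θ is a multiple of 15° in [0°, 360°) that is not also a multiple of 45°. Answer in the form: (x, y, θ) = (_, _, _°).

The pose lattice has 38·16 = 608 candidates. Test each by forward raycasting.
  (7.5, 4.5, 300°): beam 1 = 7.0000 ≠ 6.7293 ✗
  (2.5, 2.5, 285°): beam 1 = 1.5529 ≠ 6.7293 ✗
  (2.5, 4.5, 345°): beam 1 = 3.6235 ≠ 6.7293 ✗
  …
  (2.5, 3.5, 105°): r_1=6.7293, r_2=2.8868, r_3=1.0000, r_4=1.5529 — all match ✓
Only this pose fits every beam.

(x, y, θ) = (2.5, 3.5, 105°)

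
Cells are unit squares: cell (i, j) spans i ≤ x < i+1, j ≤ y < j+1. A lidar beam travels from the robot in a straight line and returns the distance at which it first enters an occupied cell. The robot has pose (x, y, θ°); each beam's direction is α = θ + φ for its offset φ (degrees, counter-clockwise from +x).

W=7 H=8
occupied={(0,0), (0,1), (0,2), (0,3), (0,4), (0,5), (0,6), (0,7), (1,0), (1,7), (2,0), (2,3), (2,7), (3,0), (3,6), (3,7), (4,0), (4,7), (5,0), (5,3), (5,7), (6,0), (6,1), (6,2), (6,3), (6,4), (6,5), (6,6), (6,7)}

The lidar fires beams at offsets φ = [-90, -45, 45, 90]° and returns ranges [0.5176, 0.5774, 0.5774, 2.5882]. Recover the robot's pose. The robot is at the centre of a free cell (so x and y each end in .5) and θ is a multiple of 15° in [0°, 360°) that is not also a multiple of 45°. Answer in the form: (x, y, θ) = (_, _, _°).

Candidates: 27 free-cell centres × 16 headings = 432 poses. Raycast each; keep the one whose scan matches to 4 dp.
  (5.5, 6.5, 75°): beam 4 = 1.5529 ≠ 2.5882 ✗
  (1.5, 5.5, 210°): beam 1 = 1.0000 ≠ 0.5176 ✗
  (5.5, 2.5, 210°): beam 1 = 0.5774 ≠ 0.5176 ✗
  (1.5, 3.5, 240°): beam 1 = 0.5774 ≠ 0.5176 ✗
  …
  (5.5, 2.5, 75°): r_1=0.5176, r_2=0.5774, r_3=0.5774, r_4=2.5882 — all match ✓
Only this pose fits every beam.

(x, y, θ) = (5.5, 2.5, 75°)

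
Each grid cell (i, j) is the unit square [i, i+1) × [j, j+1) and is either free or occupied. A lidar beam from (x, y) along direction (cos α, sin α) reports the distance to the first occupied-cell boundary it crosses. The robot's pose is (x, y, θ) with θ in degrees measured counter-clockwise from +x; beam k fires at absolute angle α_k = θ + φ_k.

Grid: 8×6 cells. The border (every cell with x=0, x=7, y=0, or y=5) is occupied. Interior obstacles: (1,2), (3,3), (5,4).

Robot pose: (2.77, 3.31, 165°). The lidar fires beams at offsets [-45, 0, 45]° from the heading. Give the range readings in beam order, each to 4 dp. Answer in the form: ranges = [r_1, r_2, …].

beam 1: φ=-45°, α=120°
  dir = (cos 120°, sin 120°) = (-0.5000, 0.8660); from cell (2,3)
  next x-line at t=1.5400, next y-line at t=0.7967; Δt_x=2.0000, Δt_y=1.1547
    y: enter (2,4) at t=0.7967
    x: enter (1,4) at t=1.5400
    y: enter (1,5) at t=1.9514 ← occupied
  → r_1 = 1.9514
beam 2: φ=0°, α=165°
  dir = (cos 165°, sin 165°) = (-0.9659, 0.2588); from cell (2,3)
  next x-line at t=0.7972, next y-line at t=2.6660; Δt_x=1.0353, Δt_y=3.8637
    x: enter (1,3) at t=0.7972
    x: enter (0,3) at t=1.8324 ← occupied
  → r_2 = 1.8324
beam 3: φ=45°, α=210°
  dir = (cos 210°, sin 210°) = (-0.8660, -0.5000); from cell (2,3)
  next x-line at t=0.8891, next y-line at t=0.6200; Δt_x=1.1547, Δt_y=2.0000
    y: enter (2,2) at t=0.6200
    x: enter (1,2) at t=0.8891 ← occupied
  → r_3 = 0.8891

ranges = [1.9514, 1.8324, 0.8891]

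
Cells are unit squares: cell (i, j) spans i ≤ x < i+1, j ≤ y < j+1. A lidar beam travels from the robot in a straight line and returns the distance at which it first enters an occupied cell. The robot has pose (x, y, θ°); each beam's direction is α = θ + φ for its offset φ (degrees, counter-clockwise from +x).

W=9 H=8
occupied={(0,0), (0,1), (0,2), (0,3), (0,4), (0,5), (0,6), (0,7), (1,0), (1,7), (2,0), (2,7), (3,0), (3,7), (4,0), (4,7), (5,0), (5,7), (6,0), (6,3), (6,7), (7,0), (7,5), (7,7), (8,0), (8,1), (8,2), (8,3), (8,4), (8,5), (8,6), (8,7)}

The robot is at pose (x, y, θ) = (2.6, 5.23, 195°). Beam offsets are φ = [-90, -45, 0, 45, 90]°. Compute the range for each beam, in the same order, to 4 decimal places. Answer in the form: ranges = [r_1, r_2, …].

beam 1: φ=-90°, α=105°
  cosα=-0.2588 sinα=0.9659 | (2,5) | tMaxX 2.3182 tMaxY 0.7972 | tΔX 3.8637 tΔY 1.0353
    t=0.7972 [y] (2,6)
    t=1.8324 [y] (2,7) — stop
  → r_1 = 1.8324
beam 2: φ=-45°, α=150°
  cosα=-0.8660 sinα=0.5000 | (2,5) | tMaxX 0.6928 tMaxY 1.5400 | tΔX 1.1547 tΔY 2.0000
    t=0.6928 [x] (1,5)
    t=1.5400 [y] (1,6)
    t=1.8475 [x] (0,6) — stop
  → r_2 = 1.8475
beam 3: φ=0°, α=195°
  cosα=-0.9659 sinα=-0.2588 | (2,5) | tMaxX 0.6212 tMaxY 0.8887 | tΔX 1.0353 tΔY 3.8637
    t=0.6212 [x] (1,5)
    t=0.8887 [y] (1,4)
    t=1.6564 [x] (0,4) — stop
  → r_3 = 1.6564
beam 4: φ=45°, α=240°
  cosα=-0.5000 sinα=-0.8660 | (2,5) | tMaxX 1.2000 tMaxY 0.2656 | tΔX 2.0000 tΔY 1.1547
    t=0.2656 [y] (2,4)
    t=1.2000 [x] (1,4)
    t=1.4203 [y] (1,3)
    t=2.5750 [y] (1,2)
    t=3.2000 [x] (0,2) — stop
  → r_4 = 3.2000
beam 5: φ=90°, α=285°
  cosα=0.2588 sinα=-0.9659 | (2,5) | tMaxX 1.5455 tMaxY 0.2381 | tΔX 3.8637 tΔY 1.0353
    t=0.2381 [y] (2,4)
    t=1.2734 [y] (2,3)
    t=1.5455 [x] (3,3)
    t=2.3087 [y] (3,2)
    t=3.3439 [y] (3,1)
    t=4.3792 [y] (3,0) — stop
  → r_5 = 4.3792

ranges = [1.8324, 1.8475, 1.6564, 3.2000, 4.3792]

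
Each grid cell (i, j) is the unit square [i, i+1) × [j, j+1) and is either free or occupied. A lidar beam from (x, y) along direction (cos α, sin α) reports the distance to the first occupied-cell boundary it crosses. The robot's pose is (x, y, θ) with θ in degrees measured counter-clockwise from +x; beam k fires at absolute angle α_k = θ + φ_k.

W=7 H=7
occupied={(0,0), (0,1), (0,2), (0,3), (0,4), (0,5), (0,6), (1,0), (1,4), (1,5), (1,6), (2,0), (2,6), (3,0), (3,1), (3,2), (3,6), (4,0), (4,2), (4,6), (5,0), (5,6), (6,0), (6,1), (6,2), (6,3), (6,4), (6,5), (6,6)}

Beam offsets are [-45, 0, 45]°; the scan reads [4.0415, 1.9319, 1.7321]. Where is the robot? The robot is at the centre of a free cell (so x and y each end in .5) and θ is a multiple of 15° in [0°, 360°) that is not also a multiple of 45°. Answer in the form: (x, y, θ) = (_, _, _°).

(x, y, θ) = (2.5, 2.5, 105°)

Candidates: 20 free-cell centres × 16 headings = 320 poses. Raycast each; keep the one whose scan matches to 4 dp.
  (5.5, 3.5, 330°): beam 1 = 1.9319 ≠ 4.0415 ✗
  (5.5, 1.5, 150°): beam 1 = 4.6587 ≠ 4.0415 ✗
  (4.5, 5.5, 30°): beam 1 = 1.5529 ≠ 4.0415 ✗
  (2.5, 2.5, 120°): beam 1 = 3.6235 ≠ 4.0415 ✗
  …
  (2.5, 2.5, 105°): r_1=4.0415, r_2=1.9319, r_3=1.7321 — all match ✓
No second candidate reproduces the full scan.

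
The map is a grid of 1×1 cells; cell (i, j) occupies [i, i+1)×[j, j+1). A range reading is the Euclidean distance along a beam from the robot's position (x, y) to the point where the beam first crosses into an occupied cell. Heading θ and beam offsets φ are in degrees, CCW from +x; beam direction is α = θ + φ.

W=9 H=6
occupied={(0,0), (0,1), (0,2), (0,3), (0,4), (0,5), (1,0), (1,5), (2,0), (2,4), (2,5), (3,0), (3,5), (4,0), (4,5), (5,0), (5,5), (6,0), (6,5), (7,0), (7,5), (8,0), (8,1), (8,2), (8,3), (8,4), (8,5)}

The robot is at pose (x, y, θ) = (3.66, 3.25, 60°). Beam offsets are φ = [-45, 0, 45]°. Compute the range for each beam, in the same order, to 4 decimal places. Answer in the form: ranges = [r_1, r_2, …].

ranges = [4.4931, 2.0207, 1.8117]

beam 1: φ=-45°, α=15°
  cosα=0.9659 sinα=0.2588 | (3,3) | tMaxX 0.3520 tMaxY 2.8978 | tΔX 1.0353 tΔY 3.8637
    t=0.3520 [x] (4,3)
    t=1.3873 [x] (5,3)
    t=2.4225 [x] (6,3)
    t=2.8978 [y] (6,4)
    t=3.4578 [x] (7,4)
    t=4.4931 [x] (8,4) — stop
  → r_1 = 4.4931
beam 2: φ=0°, α=60°
  cosα=0.5000 sinα=0.8660 | (3,3) | tMaxX 0.6800 tMaxY 0.8660 | tΔX 2.0000 tΔY 1.1547
    t=0.6800 [x] (4,3)
    t=0.8660 [y] (4,4)
    t=2.0207 [y] (4,5) — stop
  → r_2 = 2.0207
beam 3: φ=45°, α=105°
  cosα=-0.2588 sinα=0.9659 | (3,3) | tMaxX 2.5500 tMaxY 0.7765 | tΔX 3.8637 tΔY 1.0353
    t=0.7765 [y] (3,4)
    t=1.8117 [y] (3,5) — stop
  → r_3 = 1.8117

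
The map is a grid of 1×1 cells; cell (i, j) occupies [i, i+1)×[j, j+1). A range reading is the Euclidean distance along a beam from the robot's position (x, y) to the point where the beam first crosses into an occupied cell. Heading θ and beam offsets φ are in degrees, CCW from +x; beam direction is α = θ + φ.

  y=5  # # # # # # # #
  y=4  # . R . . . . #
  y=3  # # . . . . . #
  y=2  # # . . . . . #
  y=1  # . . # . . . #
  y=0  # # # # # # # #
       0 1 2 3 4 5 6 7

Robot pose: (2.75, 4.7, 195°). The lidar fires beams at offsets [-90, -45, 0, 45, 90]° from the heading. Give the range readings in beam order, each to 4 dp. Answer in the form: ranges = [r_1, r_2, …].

beam 1: φ=-90°, α=105°
  d=(-0.2588,0.9659)  start (2,4)  tX=2.8978 tY=0.3106  stride 1/|dx|=3.8637 1/|dy|=1.0353
    cross y-line → (2,5), t=0.3106 (wall)
  → r_1 = 0.3106
beam 2: φ=-45°, α=150°
  d=(-0.8660,0.5000)  start (2,4)  tX=0.8660 tY=0.6000  stride 1/|dx|=1.1547 1/|dy|=2.0000
    cross y-line → (2,5), t=0.6000 (wall)
  → r_2 = 0.6000
beam 3: φ=0°, α=195°
  d=(-0.9659,-0.2588)  start (2,4)  tX=0.7765 tY=2.7046  stride 1/|dx|=1.0353 1/|dy|=3.8637
    cross x-line → (1,4), t=0.7765
    cross x-line → (0,4), t=1.8117 (wall)
  → r_3 = 1.8117
beam 4: φ=45°, α=240°
  d=(-0.5000,-0.8660)  start (2,4)  tX=1.5000 tY=0.8083  stride 1/|dx|=2.0000 1/|dy|=1.1547
    cross y-line → (2,3), t=0.8083
    cross x-line → (1,3), t=1.5000 (wall)
  → r_4 = 1.5000
beam 5: φ=90°, α=285°
  d=(0.2588,-0.9659)  start (2,4)  tX=0.9659 tY=0.7247  stride 1/|dx|=3.8637 1/|dy|=1.0353
    cross y-line → (2,3), t=0.7247
    cross x-line → (3,3), t=0.9659
    cross y-line → (3,2), t=1.7600
    cross y-line → (3,1), t=2.7952 (wall)
  → r_5 = 2.7952

ranges = [0.3106, 0.6000, 1.8117, 1.5000, 2.7952]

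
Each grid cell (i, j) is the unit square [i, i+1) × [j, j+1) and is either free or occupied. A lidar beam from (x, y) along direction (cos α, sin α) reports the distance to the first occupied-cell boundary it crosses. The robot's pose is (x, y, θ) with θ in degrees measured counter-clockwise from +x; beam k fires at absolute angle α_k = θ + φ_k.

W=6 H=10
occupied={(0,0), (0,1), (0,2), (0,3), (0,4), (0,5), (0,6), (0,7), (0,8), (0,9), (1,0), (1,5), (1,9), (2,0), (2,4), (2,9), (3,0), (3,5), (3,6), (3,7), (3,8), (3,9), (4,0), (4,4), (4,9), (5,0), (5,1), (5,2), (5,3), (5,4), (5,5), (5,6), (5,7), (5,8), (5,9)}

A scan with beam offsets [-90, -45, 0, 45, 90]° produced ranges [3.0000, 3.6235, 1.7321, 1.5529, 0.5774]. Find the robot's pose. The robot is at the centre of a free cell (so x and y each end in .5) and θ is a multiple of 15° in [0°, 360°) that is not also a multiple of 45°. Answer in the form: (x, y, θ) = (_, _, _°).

Enumerate (i+0.5, j+0.5, θ) over the 25 free cells and 16 admissible headings. For each, cast all 5 beams and compare to the given ranges.
  (4.5, 2.5, 210°): beam 1 = 2.8868 ≠ 3.0000 ✗
  (2.5, 7.5, 345°): beam 1 = 1.9319 ≠ 3.0000 ✗
  (4.5, 3.5, 75°): beam 1 = 0.5176 ≠ 3.0000 ✗
  …
  (2.5, 1.5, 150°): r_1=3.0000, r_2=3.6235, r_3=1.7321, r_4=1.5529, r_5=0.5774 — all match ✓
Only this pose fits every beam.

(x, y, θ) = (2.5, 1.5, 150°)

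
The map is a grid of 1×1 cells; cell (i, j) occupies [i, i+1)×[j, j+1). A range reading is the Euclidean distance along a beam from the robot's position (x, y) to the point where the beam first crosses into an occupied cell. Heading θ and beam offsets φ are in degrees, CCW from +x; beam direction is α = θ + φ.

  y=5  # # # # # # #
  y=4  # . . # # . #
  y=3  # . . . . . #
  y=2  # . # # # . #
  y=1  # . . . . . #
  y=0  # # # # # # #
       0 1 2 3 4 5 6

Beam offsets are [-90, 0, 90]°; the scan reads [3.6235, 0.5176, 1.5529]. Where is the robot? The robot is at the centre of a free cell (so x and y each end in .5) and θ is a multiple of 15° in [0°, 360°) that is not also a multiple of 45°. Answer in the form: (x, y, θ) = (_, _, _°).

Enumerate (i+0.5, j+0.5, θ) over the 15 free cells and 16 admissible headings. For each, cast all 3 beams and compare to the given ranges.
  (5.5, 1.5, 210°): beam 1 = 1.0000 ≠ 3.6235 ✗
  (1.5, 3.5, 300°): beam 1 = 0.5774 ≠ 3.6235 ✗
  (5.5, 2.5, 195°): beam 1 = 1.9319 ≠ 3.6235 ✗
  (5.5, 1.5, 195°): beam 1 = 2.5882 ≠ 3.6235 ✗
  …
  (4.5, 3.5, 255°): r_1=3.6235, r_2=0.5176, r_3=1.5529 — all match ✓
Unique over the lattice → pose = (4.5, 3.5, 255°).

(x, y, θ) = (4.5, 3.5, 255°)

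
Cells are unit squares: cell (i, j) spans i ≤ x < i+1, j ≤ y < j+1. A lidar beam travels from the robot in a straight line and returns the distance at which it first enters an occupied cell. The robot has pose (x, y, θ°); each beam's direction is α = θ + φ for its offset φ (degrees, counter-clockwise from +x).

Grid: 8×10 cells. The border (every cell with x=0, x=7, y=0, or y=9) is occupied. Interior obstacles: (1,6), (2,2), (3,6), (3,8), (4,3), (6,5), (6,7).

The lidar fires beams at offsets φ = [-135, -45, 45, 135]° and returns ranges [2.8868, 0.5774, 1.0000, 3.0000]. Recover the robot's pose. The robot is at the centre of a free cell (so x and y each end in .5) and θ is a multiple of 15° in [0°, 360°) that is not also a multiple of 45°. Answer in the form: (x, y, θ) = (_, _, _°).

Enumerate (i+0.5, j+0.5, θ) over the 41 free cells and 16 admissible headings. For each, cast all 4 beams and compare to the given ranges.
  (1.5, 7.5, 60°): beam 1 = 0.5176 ≠ 2.8868 ✗
  (5.5, 5.5, 330°): beam 1 = 4.6587 ≠ 2.8868 ✗
  (1.5, 2.5, 60°): beam 1 = 1.5529 ≠ 2.8868 ✗
  (5.5, 7.5, 105°): beam 1 = 0.5774 ≠ 2.8868 ✗
  (1.5, 1.5, 255°): beam 1 = 1.0000 ≠ 2.8868 ✗
  …
  (5.5, 1.5, 285°): r_1=2.8868, r_2=0.5774, r_3=1.0000, r_4=3.0000 — all match ✓
No second candidate reproduces the full scan.

(x, y, θ) = (5.5, 1.5, 285°)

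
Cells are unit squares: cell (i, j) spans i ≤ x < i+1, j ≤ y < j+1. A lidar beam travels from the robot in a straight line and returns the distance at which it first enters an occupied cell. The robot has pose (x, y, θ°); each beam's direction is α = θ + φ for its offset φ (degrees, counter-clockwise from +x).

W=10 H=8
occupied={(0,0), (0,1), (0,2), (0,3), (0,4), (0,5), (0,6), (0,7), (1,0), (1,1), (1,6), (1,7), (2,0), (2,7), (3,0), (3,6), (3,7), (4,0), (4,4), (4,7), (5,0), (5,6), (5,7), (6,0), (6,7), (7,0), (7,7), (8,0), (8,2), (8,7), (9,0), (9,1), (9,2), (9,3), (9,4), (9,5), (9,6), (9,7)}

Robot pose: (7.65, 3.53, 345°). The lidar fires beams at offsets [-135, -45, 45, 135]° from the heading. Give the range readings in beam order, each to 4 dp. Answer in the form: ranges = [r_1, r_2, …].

beam 1: φ=-135°, α=210°
  dir = (cos 210°, sin 210°) = (-0.8660, -0.5000); from cell (7,3)
  next x-line at t=0.7506, next y-line at t=1.0600; Δt_x=1.1547, Δt_y=2.0000
    x: enter (6,3) at t=0.7506
    y: enter (6,2) at t=1.0600
    x: enter (5,2) at t=1.9053
    x: enter (4,2) at t=3.0600
    y: enter (4,1) at t=3.0600
    x: enter (3,1) at t=4.2147
    y: enter (3,0) at t=5.0600 ← occupied
  → r_1 = 5.0600
beam 2: φ=-45°, α=300°
  dir = (cos 300°, sin 300°) = (0.5000, -0.8660); from cell (7,3)
  next x-line at t=0.7000, next y-line at t=0.6120; Δt_x=2.0000, Δt_y=1.1547
    y: enter (7,2) at t=0.6120
    x: enter (8,2) at t=0.7000 ← occupied
  → r_2 = 0.7000
beam 3: φ=45°, α=30°
  dir = (cos 30°, sin 30°) = (0.8660, 0.5000); from cell (7,3)
  next x-line at t=0.4041, next y-line at t=0.9400; Δt_x=1.1547, Δt_y=2.0000
    x: enter (8,3) at t=0.4041
    y: enter (8,4) at t=0.9400
    x: enter (9,4) at t=1.5588 ← occupied
  → r_3 = 1.5588
beam 4: φ=135°, α=120°
  dir = (cos 120°, sin 120°) = (-0.5000, 0.8660); from cell (7,3)
  next x-line at t=1.3000, next y-line at t=0.5427; Δt_x=2.0000, Δt_y=1.1547
    y: enter (7,4) at t=0.5427
    x: enter (6,4) at t=1.3000
    y: enter (6,5) at t=1.6974
    y: enter (6,6) at t=2.8521
    x: enter (5,6) at t=3.3000 ← occupied
  → r_4 = 3.3000

ranges = [5.0600, 0.7000, 1.5588, 3.3000]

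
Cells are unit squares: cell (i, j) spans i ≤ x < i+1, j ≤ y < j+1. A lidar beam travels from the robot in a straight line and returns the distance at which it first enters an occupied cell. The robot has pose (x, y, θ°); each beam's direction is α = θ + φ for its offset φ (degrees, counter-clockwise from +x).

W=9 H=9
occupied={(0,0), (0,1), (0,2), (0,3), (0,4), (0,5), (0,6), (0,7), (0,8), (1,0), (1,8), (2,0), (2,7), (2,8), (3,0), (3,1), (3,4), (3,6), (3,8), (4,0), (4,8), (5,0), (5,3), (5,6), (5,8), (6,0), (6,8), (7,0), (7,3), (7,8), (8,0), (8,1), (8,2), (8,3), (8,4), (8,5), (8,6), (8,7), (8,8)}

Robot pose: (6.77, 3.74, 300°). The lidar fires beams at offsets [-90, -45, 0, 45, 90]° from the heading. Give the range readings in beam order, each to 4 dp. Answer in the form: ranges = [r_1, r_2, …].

beam 1: φ=-90°, α=210°
  direction (-0.8660, -0.5000); cell (6,3); t to first gridline: x 0.8891, y 1.4800 (then +1.1547 / +2.0000)
    (5,3) via x @ 0.8891  # hit
  → r_1 = 0.8891
beam 2: φ=-45°, α=255°
  direction (-0.2588, -0.9659); cell (6,3); t to first gridline: x 2.9751, y 0.7661 (then +3.8637 / +1.0353)
    (6,2) via y @ 0.7661
    (6,1) via y @ 1.8014
    (6,0) via y @ 2.8367  # hit
  → r_2 = 2.8367
beam 3: φ=0°, α=300°
  direction (0.5000, -0.8660); cell (6,3); t to first gridline: x 0.4600, y 0.8545 (then +2.0000 / +1.1547)
    (7,3) via x @ 0.4600  # hit
  → r_3 = 0.4600
beam 4: φ=45°, α=345°
  direction (0.9659, -0.2588); cell (6,3); t to first gridline: x 0.2381, y 2.8591 (then +1.0353 / +3.8637)
    (7,3) via x @ 0.2381  # hit
  → r_4 = 0.2381
beam 5: φ=90°, α=30°
  direction (0.8660, 0.5000); cell (6,3); t to first gridline: x 0.2656, y 0.5200 (then +1.1547 / +2.0000)
    (7,3) via x @ 0.2656  # hit
  → r_5 = 0.2656

ranges = [0.8891, 2.8367, 0.4600, 0.2381, 0.2656]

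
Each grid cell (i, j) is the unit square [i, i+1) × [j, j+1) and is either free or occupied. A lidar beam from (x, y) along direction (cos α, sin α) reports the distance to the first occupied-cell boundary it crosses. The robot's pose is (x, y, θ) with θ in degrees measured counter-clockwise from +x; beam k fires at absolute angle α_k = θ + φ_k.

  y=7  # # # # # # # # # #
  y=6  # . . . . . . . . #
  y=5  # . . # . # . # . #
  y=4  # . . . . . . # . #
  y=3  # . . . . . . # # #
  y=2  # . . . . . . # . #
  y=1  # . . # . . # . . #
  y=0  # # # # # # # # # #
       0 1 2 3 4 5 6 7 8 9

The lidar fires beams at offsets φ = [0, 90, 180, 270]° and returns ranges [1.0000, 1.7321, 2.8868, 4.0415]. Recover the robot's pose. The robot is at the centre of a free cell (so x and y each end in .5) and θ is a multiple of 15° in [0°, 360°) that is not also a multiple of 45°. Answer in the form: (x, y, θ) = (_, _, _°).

Enumerate (i+0.5, j+0.5, θ) over the 39 free cells and 16 admissible headings. For each, cast all 4 beams and compare to the given ranges.
  (2.5, 2.5, 195°): beam 1 = 1.5529 ≠ 1.0000 ✗
  (8.5, 2.5, 210°): beam 1 = 0.5774 ≠ 1.0000 ✗
  (6.5, 4.5, 300°): beam 2 = 0.5774 ≠ 1.7321 ✗
  (4.5, 2.5, 345°): beam 1 = 1.9319 ≠ 1.0000 ✗
  …
  (4.5, 2.5, 240°): r_1=1.0000, r_2=1.7321, r_3=2.8868, r_4=4.0415 — all match ✓
Unique over the lattice → pose = (4.5, 2.5, 240°).

(x, y, θ) = (4.5, 2.5, 240°)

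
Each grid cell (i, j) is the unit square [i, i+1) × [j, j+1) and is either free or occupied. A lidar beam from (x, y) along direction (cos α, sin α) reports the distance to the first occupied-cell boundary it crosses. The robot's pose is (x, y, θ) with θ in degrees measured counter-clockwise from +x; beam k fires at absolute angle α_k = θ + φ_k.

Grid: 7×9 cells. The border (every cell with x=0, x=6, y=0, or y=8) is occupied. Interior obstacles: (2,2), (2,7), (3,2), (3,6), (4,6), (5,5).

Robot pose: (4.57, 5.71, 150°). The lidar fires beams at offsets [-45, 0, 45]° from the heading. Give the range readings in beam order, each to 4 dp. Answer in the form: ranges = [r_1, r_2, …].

ranges = [0.3002, 0.5800, 3.6959]

beam 1: φ=-45°, α=105°
  d=(-0.2588,0.9659)  start (4,5)  tX=2.2023 tY=0.3002  stride 1/|dx|=3.8637 1/|dy|=1.0353
    cross y-line → (4,6), t=0.3002 (wall)
  → r_1 = 0.3002
beam 2: φ=0°, α=150°
  d=(-0.8660,0.5000)  start (4,5)  tX=0.6582 tY=0.5800  stride 1/|dx|=1.1547 1/|dy|=2.0000
    cross y-line → (4,6), t=0.5800 (wall)
  → r_2 = 0.5800
beam 3: φ=45°, α=195°
  d=(-0.9659,-0.2588)  start (4,5)  tX=0.5901 tY=2.7432  stride 1/|dx|=1.0353 1/|dy|=3.8637
    cross x-line → (3,5), t=0.5901
    cross x-line → (2,5), t=1.6254
    cross x-line → (1,5), t=2.6607
    cross y-line → (1,4), t=2.7432
    cross x-line → (0,4), t=3.6959 (wall)
  → r_3 = 3.6959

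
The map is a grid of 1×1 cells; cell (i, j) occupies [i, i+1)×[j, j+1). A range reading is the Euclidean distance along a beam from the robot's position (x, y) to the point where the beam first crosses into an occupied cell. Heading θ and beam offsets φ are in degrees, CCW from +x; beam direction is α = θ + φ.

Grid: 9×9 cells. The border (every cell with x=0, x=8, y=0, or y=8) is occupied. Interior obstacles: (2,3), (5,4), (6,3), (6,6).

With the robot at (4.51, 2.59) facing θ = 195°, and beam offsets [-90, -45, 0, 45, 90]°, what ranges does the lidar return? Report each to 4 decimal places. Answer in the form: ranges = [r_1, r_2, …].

ranges = [5.6008, 1.7436, 3.6338, 1.8360, 1.6461]

beam 1: φ=-90°, α=105°
  direction (-0.2588, 0.9659); cell (4,2); t to first gridline: x 1.9705, y 0.4245 (then +3.8637 / +1.0353)
    (4,3) via y @ 0.4245
    (4,4) via y @ 1.4597
    (3,4) via x @ 1.9705
    (3,5) via y @ 2.4950
    (3,6) via y @ 3.5303
    (3,7) via y @ 4.5656
    (3,8) via y @ 5.6008  # hit
  → r_1 = 5.6008
beam 2: φ=-45°, α=150°
  direction (-0.8660, 0.5000); cell (4,2); t to first gridline: x 0.5889, y 0.8200 (then +1.1547 / +2.0000)
    (3,2) via x @ 0.5889
    (3,3) via y @ 0.8200
    (2,3) via x @ 1.7436  # hit
  → r_2 = 1.7436
beam 3: φ=0°, α=195°
  direction (-0.9659, -0.2588); cell (4,2); t to first gridline: x 0.5280, y 2.2796 (then +1.0353 / +3.8637)
    (3,2) via x @ 0.5280
    (2,2) via x @ 1.5633
    (2,1) via y @ 2.2796
    (1,1) via x @ 2.5985
    (0,1) via x @ 3.6338  # hit
  → r_3 = 3.6338
beam 4: φ=45°, α=240°
  direction (-0.5000, -0.8660); cell (4,2); t to first gridline: x 1.0200, y 0.6813 (then +2.0000 / +1.1547)
    (4,1) via y @ 0.6813
    (3,1) via x @ 1.0200
    (3,0) via y @ 1.8360  # hit
  → r_4 = 1.8360
beam 5: φ=90°, α=285°
  direction (0.2588, -0.9659); cell (4,2); t to first gridline: x 1.8932, y 0.6108 (then +3.8637 / +1.0353)
    (4,1) via y @ 0.6108
    (4,0) via y @ 1.6461  # hit
  → r_5 = 1.6461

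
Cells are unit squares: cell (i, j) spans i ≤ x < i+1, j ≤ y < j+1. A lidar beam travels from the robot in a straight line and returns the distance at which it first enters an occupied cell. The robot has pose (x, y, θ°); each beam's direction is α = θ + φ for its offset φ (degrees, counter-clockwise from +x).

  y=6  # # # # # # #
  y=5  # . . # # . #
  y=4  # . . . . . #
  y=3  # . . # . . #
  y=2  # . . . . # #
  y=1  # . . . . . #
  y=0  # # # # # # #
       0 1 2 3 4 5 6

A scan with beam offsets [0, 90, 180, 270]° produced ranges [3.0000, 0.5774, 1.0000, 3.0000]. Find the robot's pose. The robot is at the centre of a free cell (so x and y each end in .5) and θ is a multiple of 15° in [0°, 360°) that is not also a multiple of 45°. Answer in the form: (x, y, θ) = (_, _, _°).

The pose lattice has 21·16 = 336 candidates. Test each by forward raycasting.
  (3.5, 2.5, 105°): beam 1 = 0.5176 ≠ 3.0000 ✗
  (4.5, 3.5, 165°): beam 1 = 0.5176 ≠ 3.0000 ✗
  (4.5, 1.5, 300°): beam 1 = 0.5774 ≠ 3.0000 ✗
  (2.5, 5.5, 75°): beam 1 = 0.5176 ≠ 3.0000 ✗
  …
  (1.5, 2.5, 60°): r_1=3.0000, r_2=0.5774, r_3=1.0000, r_4=3.0000 — all match ✓
Only this pose fits every beam.

(x, y, θ) = (1.5, 2.5, 60°)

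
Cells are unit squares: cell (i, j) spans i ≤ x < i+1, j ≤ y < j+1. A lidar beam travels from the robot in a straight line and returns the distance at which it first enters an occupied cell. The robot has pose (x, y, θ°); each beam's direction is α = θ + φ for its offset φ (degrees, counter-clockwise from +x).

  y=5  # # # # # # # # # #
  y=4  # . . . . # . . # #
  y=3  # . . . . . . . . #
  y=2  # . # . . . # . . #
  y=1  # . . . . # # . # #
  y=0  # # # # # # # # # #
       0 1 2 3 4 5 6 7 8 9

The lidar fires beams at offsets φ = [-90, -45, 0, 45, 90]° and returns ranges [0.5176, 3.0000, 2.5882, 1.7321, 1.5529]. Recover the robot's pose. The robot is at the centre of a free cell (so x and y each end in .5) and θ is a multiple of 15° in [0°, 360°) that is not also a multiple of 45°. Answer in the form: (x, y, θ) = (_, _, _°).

Candidates: 25 free-cell centres × 16 headings = 400 poses. Raycast each; keep the one whose scan matches to 4 dp.
  (5.5, 2.5, 60°): beam 1 = 0.5774 ≠ 0.5176 ✗
  (7.5, 2.5, 210°): beam 1 = 2.8868 ≠ 0.5176 ✗
  (4.5, 3.5, 120°): beam 1 = 1.0000 ≠ 0.5176 ✗
  (2.5, 4.5, 150°): beam 1 = 0.5774 ≠ 0.5176 ✗
  (6.5, 3.5, 300°): beam 1 = 5.0000 ≠ 0.5176 ✗
  …
  (2.5, 3.5, 15°): r_1=0.5176, r_2=3.0000, r_3=2.5882, r_4=1.7321, r_5=1.5529 — all match ✓
Only this pose fits every beam.

(x, y, θ) = (2.5, 3.5, 15°)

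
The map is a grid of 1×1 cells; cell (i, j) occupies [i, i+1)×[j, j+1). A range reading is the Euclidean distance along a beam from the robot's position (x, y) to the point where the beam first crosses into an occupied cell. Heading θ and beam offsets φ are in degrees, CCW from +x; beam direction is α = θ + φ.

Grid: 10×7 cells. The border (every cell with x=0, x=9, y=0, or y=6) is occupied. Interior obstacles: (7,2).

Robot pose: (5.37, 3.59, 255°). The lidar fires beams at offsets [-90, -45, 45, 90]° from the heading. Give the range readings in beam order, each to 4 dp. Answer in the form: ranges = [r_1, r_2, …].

ranges = [4.5242, 5.0460, 2.9907, 2.2796]

beam 1: φ=-90°, α=165°
  d=(-0.9659,0.2588)  start (5,3)  tX=0.3831 tY=1.5841  stride 1/|dx|=1.0353 1/|dy|=3.8637
    cross x-line → (4,3), t=0.3831
    cross x-line → (3,3), t=1.4183
    cross y-line → (3,4), t=1.5841
    cross x-line → (2,4), t=2.4536
    cross x-line → (1,4), t=3.4889
    cross x-line → (0,4), t=4.5242 (wall)
  → r_1 = 4.5242
beam 2: φ=-45°, α=210°
  d=(-0.8660,-0.5000)  start (5,3)  tX=0.4272 tY=1.1800  stride 1/|dx|=1.1547 1/|dy|=2.0000
    cross x-line → (4,3), t=0.4272
    cross y-line → (4,2), t=1.1800
    cross x-line → (3,2), t=1.5819
    cross x-line → (2,2), t=2.7366
    cross y-line → (2,1), t=3.1800
    cross x-line → (1,1), t=3.8913
    cross x-line → (0,1), t=5.0460 (wall)
  → r_2 = 5.0460
beam 3: φ=45°, α=300°
  d=(0.5000,-0.8660)  start (5,3)  tX=1.2600 tY=0.6813  stride 1/|dx|=2.0000 1/|dy|=1.1547
    cross y-line → (5,2), t=0.6813
    cross x-line → (6,2), t=1.2600
    cross y-line → (6,1), t=1.8360
    cross y-line → (6,0), t=2.9907 (wall)
  → r_3 = 2.9907
beam 4: φ=90°, α=345°
  d=(0.9659,-0.2588)  start (5,3)  tX=0.6522 tY=2.2796  stride 1/|dx|=1.0353 1/|dy|=3.8637
    cross x-line → (6,3), t=0.6522
    cross x-line → (7,3), t=1.6875
    cross y-line → (7,2), t=2.2796 (wall)
  → r_4 = 2.2796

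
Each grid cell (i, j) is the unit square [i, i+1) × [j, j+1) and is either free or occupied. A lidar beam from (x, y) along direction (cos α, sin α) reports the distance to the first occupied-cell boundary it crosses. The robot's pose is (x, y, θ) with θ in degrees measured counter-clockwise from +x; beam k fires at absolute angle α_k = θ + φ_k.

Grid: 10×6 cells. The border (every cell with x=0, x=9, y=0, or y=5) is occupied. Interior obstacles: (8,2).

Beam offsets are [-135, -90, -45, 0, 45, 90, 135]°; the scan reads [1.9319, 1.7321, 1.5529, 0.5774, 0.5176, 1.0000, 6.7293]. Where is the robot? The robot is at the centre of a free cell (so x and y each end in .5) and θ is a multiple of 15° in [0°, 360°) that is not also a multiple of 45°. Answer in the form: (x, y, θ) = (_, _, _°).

(x, y, θ) = (7.5, 4.5, 60°)

Candidates: 31 free-cell centres × 16 headings = 496 poses. Raycast each; keep the one whose scan matches to 4 dp.
  (1.5, 3.5, 210°): beam 1 = 1.5529 ≠ 1.9319 ✗
  (8.5, 1.5, 345°): beam 1 = 1.0000 ≠ 1.9319 ✗
  (2.5, 3.5, 75°): beam 1 = 2.8868 ≠ 1.9319 ✗
  (1.5, 4.5, 285°): beam 1 = 0.5774 ≠ 1.9319 ✗
  …
  (7.5, 4.5, 60°): r_1=1.9319, r_2=1.7321, r_3=1.5529, r_4=0.5774, r_5=0.5176, r_6=1.0000, r_7=6.7293 — all match ✓
Unique over the lattice → pose = (7.5, 4.5, 60°).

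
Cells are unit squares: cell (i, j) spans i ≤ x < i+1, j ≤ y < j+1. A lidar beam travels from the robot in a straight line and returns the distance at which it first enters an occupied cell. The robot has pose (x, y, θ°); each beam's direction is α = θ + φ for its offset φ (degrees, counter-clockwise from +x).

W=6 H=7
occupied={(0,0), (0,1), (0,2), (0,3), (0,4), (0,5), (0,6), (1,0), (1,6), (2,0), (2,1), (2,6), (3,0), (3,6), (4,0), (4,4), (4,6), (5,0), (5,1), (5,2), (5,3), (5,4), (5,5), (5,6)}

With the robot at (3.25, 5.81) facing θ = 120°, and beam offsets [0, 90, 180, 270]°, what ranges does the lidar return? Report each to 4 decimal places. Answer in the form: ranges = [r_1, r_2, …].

beam 1: φ=0°, α=120°
  d=(-0.5000,0.8660)  start (3,5)  tX=0.5000 tY=0.2194  stride 1/|dx|=2.0000 1/|dy|=1.1547
    cross y-line → (3,6), t=0.2194 (wall)
  → r_1 = 0.2194
beam 2: φ=90°, α=210°
  d=(-0.8660,-0.5000)  start (3,5)  tX=0.2887 tY=1.6200  stride 1/|dx|=1.1547 1/|dy|=2.0000
    cross x-line → (2,5), t=0.2887
    cross x-line → (1,5), t=1.4434
    cross y-line → (1,4), t=1.6200
    cross x-line → (0,4), t=2.5981 (wall)
  → r_2 = 2.5981
beam 3: φ=180°, α=300°
  d=(0.5000,-0.8660)  start (3,5)  tX=1.5000 tY=0.9353  stride 1/|dx|=2.0000 1/|dy|=1.1547
    cross y-line → (3,4), t=0.9353
    cross x-line → (4,4), t=1.5000 (wall)
  → r_3 = 1.5000
beam 4: φ=270°, α=30°
  d=(0.8660,0.5000)  start (3,5)  tX=0.8660 tY=0.3800  stride 1/|dx|=1.1547 1/|dy|=2.0000
    cross y-line → (3,6), t=0.3800 (wall)
  → r_4 = 0.3800

ranges = [0.2194, 2.5981, 1.5000, 0.3800]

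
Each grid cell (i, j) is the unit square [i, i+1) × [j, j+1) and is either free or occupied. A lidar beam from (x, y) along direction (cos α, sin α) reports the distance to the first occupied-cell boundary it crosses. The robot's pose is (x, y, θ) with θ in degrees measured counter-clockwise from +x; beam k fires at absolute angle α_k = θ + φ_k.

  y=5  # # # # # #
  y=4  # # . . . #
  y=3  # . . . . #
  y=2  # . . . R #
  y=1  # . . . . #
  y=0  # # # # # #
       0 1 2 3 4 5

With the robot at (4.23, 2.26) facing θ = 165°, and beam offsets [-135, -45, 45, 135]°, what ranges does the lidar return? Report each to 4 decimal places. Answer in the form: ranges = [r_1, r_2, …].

ranges = [0.8891, 3.1639, 2.5200, 1.4549]

beam 1: φ=-135°, α=30°
  d=(0.8660,0.5000)  start (4,2)  tX=0.8891 tY=1.4800  stride 1/|dx|=1.1547 1/|dy|=2.0000
    cross x-line → (5,2), t=0.8891 (wall)
  → r_1 = 0.8891
beam 2: φ=-45°, α=120°
  d=(-0.5000,0.8660)  start (4,2)  tX=0.4600 tY=0.8545  stride 1/|dx|=2.0000 1/|dy|=1.1547
    cross x-line → (3,2), t=0.4600
    cross y-line → (3,3), t=0.8545
    cross y-line → (3,4), t=2.0092
    cross x-line → (2,4), t=2.4600
    cross y-line → (2,5), t=3.1639 (wall)
  → r_2 = 3.1639
beam 3: φ=45°, α=210°
  d=(-0.8660,-0.5000)  start (4,2)  tX=0.2656 tY=0.5200  stride 1/|dx|=1.1547 1/|dy|=2.0000
    cross x-line → (3,2), t=0.2656
    cross y-line → (3,1), t=0.5200
    cross x-line → (2,1), t=1.4203
    cross y-line → (2,0), t=2.5200 (wall)
  → r_3 = 2.5200
beam 4: φ=135°, α=300°
  d=(0.5000,-0.8660)  start (4,2)  tX=1.5400 tY=0.3002  stride 1/|dx|=2.0000 1/|dy|=1.1547
    cross y-line → (4,1), t=0.3002
    cross y-line → (4,0), t=1.4549 (wall)
  → r_4 = 1.4549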